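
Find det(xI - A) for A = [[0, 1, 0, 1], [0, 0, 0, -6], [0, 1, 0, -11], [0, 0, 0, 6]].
xI - A = [[x, -1, 0, -1], [0, x, 0, 6], [0, -1, x, 11], [0, 0, 0, x - 6]].

Expanding det(xI - A) along the first row:
det(xI - A) = + (x)·det([[x, 0, 6], [-1, x, 11], [0, 0, x - 6]]) - (-1)·det([[0, 0, 6], [0, x, 11], [0, 0, x - 6]]) + (0)·det([[0, x, 6], [0, -1, 11], [0, 0, x - 6]]) - (-1)·det([[0, x, 0], [0, -1, x], [0, 0, 0]]).

Evaluating gives χ_A(x) = x^4 - 6x^3 = x^3(x - 6).

χ_A(x) = x^3(x - 6)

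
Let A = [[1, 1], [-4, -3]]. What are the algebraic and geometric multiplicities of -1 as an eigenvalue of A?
The characteristic polynomial is (x + 1)^2, so the factor x + 1 appears with exponent 2: the algebraic multiplicity is 2.

rank(A + I) = 1, so the eigenspace has dimension 2 - 1 = 1: the geometric multiplicity is 1.

Since 1 < 2, A is not diagonalizable.

algebraic multiplicity 2, geometric multiplicity 1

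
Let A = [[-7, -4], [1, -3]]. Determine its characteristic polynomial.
χ_A(x) = (x + 5)^2

xI - A = [[x + 7, 4], [-1, x + 3]].

Expanding det(xI - A) along the first row:
det(xI - A) = + (x + 7)·det([[x + 3]]) - (4)·det([[-1]]).

Evaluating gives χ_A(x) = x^2 + 10x + 25 = (x + 5)^2.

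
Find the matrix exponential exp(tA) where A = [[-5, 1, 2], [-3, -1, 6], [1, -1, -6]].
e^{tA} = [[(1 - t)*e^{-4*t}, t*e^{-4*t}, 2*t*e^{-4*t}], [-3*t*e^{-4*t}, (3*t + 1)*e^{-4*t}, 6*t*e^{-4*t}], [t*e^{-4*t}, -t*e^{-4*t}, (1 - 2*t)*e^{-4*t}]]

A has Jordan form J = [[-4, 1, 0], [0, -4, 0], [0, 0, -4]] with A = PJP^{-1}, so e^{tA} = P e^{tJ} P^{-1}.

For a Jordan block J_k(λ), e^{tJ_k(λ)} = e^{λt} · (I + tN + t^2 N^2/2! + ... + t^{k-1} N^{k-1}/(k-1)!) where N is the nilpotent superdiagonal part.

Assembling the blocks and conjugating back gives the entries of e^{tA} as shown above.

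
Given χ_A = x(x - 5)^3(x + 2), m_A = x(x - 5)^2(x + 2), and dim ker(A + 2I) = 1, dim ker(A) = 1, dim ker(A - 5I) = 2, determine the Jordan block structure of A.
λ = -2: algebraic multiplicity 1 (exponent in χ_A), largest block size 1 (exponent in m_A), 1 block (geometric multiplicity). This forces block sizes [1].
λ = 0: algebraic multiplicity 1 (exponent in χ_A), largest block size 1 (exponent in m_A), 1 block (geometric multiplicity). This forces block sizes [1].
λ = 5: algebraic multiplicity 3 (exponent in χ_A), largest block size 2 (exponent in m_A), 2 blocks (geometric multiplicity). These force block sizes [2, 1].

Jordan blocks: (-2, 1), (0, 1), (5, 2), (5, 1)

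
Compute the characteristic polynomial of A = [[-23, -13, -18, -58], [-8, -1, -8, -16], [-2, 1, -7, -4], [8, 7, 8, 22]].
xI - A = [[x + 23, 13, 18, 58], [8, x + 1, 8, 16], [2, -1, x + 7, 4], [-8, -7, -8, x - 22]].

Expanding det(xI - A) along the first row:
det(xI - A) = + (x + 23)·det([[x + 1, 8, 16], [-1, x + 7, 4], [-7, -8, x - 22]]) - (13)·det([[8, 8, 16], [2, x + 7, 4], [-8, -8, x - 22]]) + (18)·det([[8, x + 1, 16], [2, -1, 4], [-8, -7, x - 22]]) - (58)·det([[8, x + 1, 8], [2, -1, x + 7], [-8, -7, -8]]).

Evaluating gives χ_A(x) = x^4 + 9x^3 - 15x^2 - 325x - 750 = (x - 6)(x + 5)^3.

χ_A(x) = (x - 6)(x + 5)^3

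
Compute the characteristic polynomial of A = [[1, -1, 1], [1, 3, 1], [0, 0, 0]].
xI - A = [[x - 1, 1, -1], [-1, x - 3, -1], [0, 0, x]].

Expanding det(xI - A) along the first row:
det(xI - A) = + (x - 1)·det([[x - 3, -1], [0, x]]) - (1)·det([[-1, -1], [0, x]]) + (-1)·det([[-1, x - 3], [0, 0]]).

Evaluating gives χ_A(x) = x^3 - 4x^2 + 4x = x(x - 2)^2.

χ_A(x) = x(x - 2)^2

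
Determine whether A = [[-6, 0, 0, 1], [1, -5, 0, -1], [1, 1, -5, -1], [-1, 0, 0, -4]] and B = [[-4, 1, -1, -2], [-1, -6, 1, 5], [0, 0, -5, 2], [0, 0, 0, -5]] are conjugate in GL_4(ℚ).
Yes.

Two matrices over a field are similar if and only if they have the same invariant factors.

Both A and B have characteristic polynomial (x + 5)^4 and minimal polynomial (x + 5)^3. Computing further, both have invariant factors x + 5, (x + 5)^3. Hence A and B are similar.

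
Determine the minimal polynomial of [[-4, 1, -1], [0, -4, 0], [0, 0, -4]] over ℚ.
The characteristic polynomial factors as (x + 4)^3. The minimal polynomial is ∏(x - λ)^{k_λ} where k_λ is the size of the largest Jordan block at λ.

For λ = -4: rank(A + 4I) = 1, and the largest Jordan block has size 2 (the smallest k with rank((A + 4I)^k) = rank((A + 4I)^(k+1))).

So m_A(x) = (x + 4)^2.

m_A(x) = (x + 4)^2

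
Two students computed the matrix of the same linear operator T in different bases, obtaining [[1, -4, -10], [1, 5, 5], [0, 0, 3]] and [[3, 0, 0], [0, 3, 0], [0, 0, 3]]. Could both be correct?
No.

Both have characteristic polynomial (x - 3)^3, but the minimal polynomial of A is (x - 3)^2 while the minimal polynomial of B is x - 3. The minimal polynomial is a similarity invariant, so A and B are not similar.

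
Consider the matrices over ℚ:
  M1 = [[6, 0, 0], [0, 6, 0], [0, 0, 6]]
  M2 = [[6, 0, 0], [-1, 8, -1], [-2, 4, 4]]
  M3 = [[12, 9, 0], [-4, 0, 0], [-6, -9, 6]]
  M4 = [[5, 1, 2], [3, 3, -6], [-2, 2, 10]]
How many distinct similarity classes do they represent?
Characteristic polynomials: χ_{M1} = (x - 6)^3, χ_{M2} = (x - 6)^3, χ_{M3} = (x - 6)^3, χ_{M4} = (x - 6)^3.

{M1}: invariant factors x - 6, x - 6, x - 6.

{M2, M3, M4}: invariant factors x - 6, (x - 6)^2.

Matrices are similar if and only if their invariant-factor lists agree; the partition into similarity classes is {M1}, {M2, M3, M4}.

2 classes: {M1}, {M2, M3, M4}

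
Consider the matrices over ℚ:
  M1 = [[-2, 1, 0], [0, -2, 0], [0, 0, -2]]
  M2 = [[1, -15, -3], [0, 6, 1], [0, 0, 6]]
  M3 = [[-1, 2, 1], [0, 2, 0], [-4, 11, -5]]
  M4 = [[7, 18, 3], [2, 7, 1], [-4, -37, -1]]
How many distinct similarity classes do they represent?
3 classes: {M1}, {M2, M4}, {M3}

Characteristic polynomials: χ_{M1} = (x + 2)^3, χ_{M2} = (x - 6)^2(x - 1), χ_{M3} = (x - 2)(x + 3)^2, χ_{M4} = (x - 6)^2(x - 1).

{M1}: invariant factors x + 2, (x + 2)^2.

{M2, M4}: invariant factors (x - 6)^2(x - 1).

{M3}: invariant factors (x - 2)(x + 3)^2.

Matrices are similar if and only if their invariant-factor lists agree; the partition into similarity classes is {M1}, {M2, M4}, {M3}.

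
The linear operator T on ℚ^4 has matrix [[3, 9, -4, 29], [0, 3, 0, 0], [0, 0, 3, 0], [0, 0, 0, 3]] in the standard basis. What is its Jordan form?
The characteristic polynomial is det(xI - A) = (x - 3)^4, so the eigenvalues are 3 (algebraic multiplicity 4).

For λ = 3: rank(A - 3I) = 1, rank((A - 3I)^2) = 0. The eigenspace has dimension 4 - 1 = 3, so there are 3 Jordan blocks; the rank sequence gives block sizes [2, 1, 1].

Assembling the blocks gives the Jordan form J above.

J = [[3, 1, 0, 0], [0, 3, 0, 0], [0, 0, 3, 0], [0, 0, 0, 3]]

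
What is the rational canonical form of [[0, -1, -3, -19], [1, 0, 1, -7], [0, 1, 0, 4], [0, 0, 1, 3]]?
The invariant factors of A (the non-unit diagonal entries of the Smith normal form of xI - A over ℚ[x]) are (x - 3)(x^3 - 4x - 2), each dividing the next. The characteristic polynomial is their product, (x - 3)(x^3 - 4x - 2).

The rational canonical form is the block-diagonal matrix of companion matrices C(f_i):
R = [[0, 0, 0, -6], [1, 0, 0, -10], [0, 1, 0, 4], [0, 0, 1, 3]].

Note the characteristic polynomial does not split into linear factors over ℚ, so A has no Jordan form over ℚ; the rational canonical form exists over any field.

R = [[0, 0, 0, -6], [1, 0, 0, -10], [0, 1, 0, 4], [0, 0, 1, 3]]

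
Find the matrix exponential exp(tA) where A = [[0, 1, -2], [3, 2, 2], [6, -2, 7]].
A has Jordan form J = [[3, 1, 0], [0, 3, 0], [0, 0, 3]] with A = PJP^{-1}, so e^{tA} = P e^{tJ} P^{-1}.

For a Jordan block J_k(λ), e^{tJ_k(λ)} = e^{λt} · (I + tN + t^2 N^2/2! + ... + t^{k-1} N^{k-1}/(k-1)!) where N is the nilpotent superdiagonal part.

Assembling the blocks and conjugating back gives the entries of e^{tA} as shown above.

e^{tA} = [[(1 - 3*t)*e^{3*t}, t*e^{3*t}, -2*t*e^{3*t}], [3*t*e^{3*t}, (1 - t)*e^{3*t}, 2*t*e^{3*t}], [6*t*e^{3*t}, -2*t*e^{3*t}, (4*t + 1)*e^{3*t}]]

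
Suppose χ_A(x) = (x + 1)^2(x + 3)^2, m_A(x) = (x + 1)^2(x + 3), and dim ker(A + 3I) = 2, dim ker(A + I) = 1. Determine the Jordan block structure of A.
λ = -3: algebraic multiplicity 2 (exponent in χ_A), largest block size 1 (exponent in m_A), 2 blocks (geometric multiplicity). These force block sizes [1, 1].
λ = -1: algebraic multiplicity 2 (exponent in χ_A), largest block size 2 (exponent in m_A), 1 block (geometric multiplicity). This forces block sizes [2].

Jordan blocks: (-3, 1), (-3, 1), (-1, 2)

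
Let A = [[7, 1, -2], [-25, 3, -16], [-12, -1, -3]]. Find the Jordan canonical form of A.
The characteristic polynomial is det(xI - A) = (x - 6)^2(x + 5), so the eigenvalues are -5 (algebraic multiplicity 1), 6 (algebraic multiplicity 2).

For λ = -5: algebraic multiplicity 1 gives one 1×1 block.

For λ = 6: rank(A - 6I) = 2, rank((A - 6I)^2) = 1. The eigenspace has dimension 3 - 2 = 1, so there is 1 Jordan block; the rank sequence gives block sizes [2].

Assembling the blocks gives the Jordan form J above.

J = [[-5, 0, 0], [0, 6, 1], [0, 0, 6]]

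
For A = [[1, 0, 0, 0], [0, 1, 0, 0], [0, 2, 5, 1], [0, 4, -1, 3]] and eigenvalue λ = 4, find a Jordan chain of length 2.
v_1 = [[0, 0, 0, 1]]^T, v_2 = [[0, 0, 1, -1]]^T

We seek v_1 ∈ ker((A - 4I)^2) \ ker(A - 4I), then set v_{i+1} = (A - 4I) v_i.

One such chain is v_1 = [[0, 0, 0, 1]]^T, v_2 = [[0, 0, 1, -1]]^T. Check: (A - 4I) v_2 = [[0, 0, 0, 0]]^T = 0.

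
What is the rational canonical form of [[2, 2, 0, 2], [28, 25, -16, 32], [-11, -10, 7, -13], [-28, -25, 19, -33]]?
The invariant factors of A (the non-unit diagonal entries of the Smith normal form of xI - A over ℚ[x]) are (x - 1)(x^3 + 4x + 2), each dividing the next. The characteristic polynomial is their product, (x - 1)(x^3 + 4x + 2).

The rational canonical form is the block-diagonal matrix of companion matrices C(f_i):
R = [[0, 0, 0, 2], [1, 0, 0, 2], [0, 1, 0, -4], [0, 0, 1, 1]].

Note the characteristic polynomial does not split into linear factors over ℚ, so A has no Jordan form over ℚ; the rational canonical form exists over any field.

R = [[0, 0, 0, 2], [1, 0, 0, 2], [0, 1, 0, -4], [0, 0, 1, 1]]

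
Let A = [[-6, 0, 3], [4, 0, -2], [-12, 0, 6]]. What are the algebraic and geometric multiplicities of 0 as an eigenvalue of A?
algebraic multiplicity 3, geometric multiplicity 2

The characteristic polynomial is x^3, so the factor x appears with exponent 3: the algebraic multiplicity is 3.

rank(A) = 1, so the eigenspace has dimension 3 - 1 = 2: the geometric multiplicity is 2.

Since 2 < 3, A is not diagonalizable.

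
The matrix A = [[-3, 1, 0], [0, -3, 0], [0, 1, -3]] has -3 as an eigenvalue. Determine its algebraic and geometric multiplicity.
algebraic multiplicity 3, geometric multiplicity 2

The characteristic polynomial is (x + 3)^3, so the factor x + 3 appears with exponent 3: the algebraic multiplicity is 3.

rank(A + 3I) = 1, so the eigenspace has dimension 3 - 1 = 2: the geometric multiplicity is 2.

Since 2 < 3, A is not diagonalizable.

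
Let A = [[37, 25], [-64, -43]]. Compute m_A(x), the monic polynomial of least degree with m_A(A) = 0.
m_A(x) = (x + 3)^2

The characteristic polynomial factors as (x + 3)^2. The minimal polynomial is ∏(x - λ)^{k_λ} where k_λ is the size of the largest Jordan block at λ.

For λ = -3: rank(A + 3I) = 1, and the largest Jordan block has size 2 (the smallest k with rank((A + 3I)^k) = rank((A + 3I)^(k+1))).

So m_A(x) = (x + 3)^2.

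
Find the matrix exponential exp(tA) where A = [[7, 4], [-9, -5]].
A has Jordan form J = [[1, 1], [0, 1]] with A = PJP^{-1}, so e^{tA} = P e^{tJ} P^{-1}.

For a Jordan block J_k(λ), e^{tJ_k(λ)} = e^{λt} · (I + tN + t^2 N^2/2! + ... + t^{k-1} N^{k-1}/(k-1)!) where N is the nilpotent superdiagonal part.

Assembling the blocks and conjugating back gives the entries of e^{tA} as shown above.

e^{tA} = [[(6*t + 1)*e^{t}, 4*t*e^{t}], [-9*t*e^{t}, (1 - 6*t)*e^{t}]]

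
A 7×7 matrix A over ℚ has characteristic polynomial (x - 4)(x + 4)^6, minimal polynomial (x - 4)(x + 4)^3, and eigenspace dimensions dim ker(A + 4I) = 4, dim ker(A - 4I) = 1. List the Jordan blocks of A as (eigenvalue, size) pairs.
λ = -4: algebraic multiplicity 6 (exponent in χ_A), largest block size 3 (exponent in m_A), 4 blocks (geometric multiplicity). These force block sizes [3, 1, 1, 1].
λ = 4: algebraic multiplicity 1 (exponent in χ_A), largest block size 1 (exponent in m_A), 1 block (geometric multiplicity). This forces block sizes [1].

Jordan blocks: (-4, 3), (-4, 1), (-4, 1), (-4, 1), (4, 1)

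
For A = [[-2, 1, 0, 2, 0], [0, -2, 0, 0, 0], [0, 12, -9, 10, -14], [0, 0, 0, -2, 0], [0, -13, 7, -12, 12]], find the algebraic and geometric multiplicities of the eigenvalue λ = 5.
The characteristic polynomial is (x - 5)(x + 2)^4, so the factor x - 5 appears with exponent 1: the algebraic multiplicity is 1.

rank(A - 5I) = 4, so the eigenspace has dimension 5 - 4 = 1: the geometric multiplicity is 1.

algebraic multiplicity 1, geometric multiplicity 1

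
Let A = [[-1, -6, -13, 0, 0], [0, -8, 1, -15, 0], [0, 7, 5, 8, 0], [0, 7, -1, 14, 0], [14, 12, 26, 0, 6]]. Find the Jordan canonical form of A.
J = [[-1, 1, 0, 0, 0], [0, -1, 0, 0, 0], [0, 0, 6, 1, 0], [0, 0, 0, 6, 0], [0, 0, 0, 0, 6]]

The characteristic polynomial is det(xI - A) = (x - 6)^3(x + 1)^2, so the eigenvalues are -1 (algebraic multiplicity 2), 6 (algebraic multiplicity 3).

For λ = -1: rank(A + I) = 4, rank((A + I)^2) = 3. The eigenspace has dimension 5 - 4 = 1, so there is 1 Jordan block; the rank sequence gives block sizes [2].

For λ = 6: rank(A - 6I) = 3, rank((A - 6I)^2) = 2. The eigenspace has dimension 5 - 3 = 2, so there are 2 Jordan blocks; the rank sequence gives block sizes [2, 1].

Assembling the blocks gives the Jordan form J above.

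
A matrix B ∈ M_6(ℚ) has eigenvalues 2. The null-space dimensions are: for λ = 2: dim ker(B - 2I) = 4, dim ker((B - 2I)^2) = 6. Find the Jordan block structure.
λ = 2: successive nullity increments [4, 2] count blocks of size ≥ k; block sizes are [2, 2, 1, 1].

Jordan blocks: (2, 2), (2, 2), (2, 1), (2, 1)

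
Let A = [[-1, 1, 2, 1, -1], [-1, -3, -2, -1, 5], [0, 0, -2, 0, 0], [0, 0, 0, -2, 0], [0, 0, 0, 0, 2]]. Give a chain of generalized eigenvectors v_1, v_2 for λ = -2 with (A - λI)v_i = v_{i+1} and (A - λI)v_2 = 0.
v_1 = [[0, 1, 0, 0, 0]]^T, v_2 = [[1, -1, 0, 0, 0]]^T

We seek v_1 ∈ ker((A + 2I)^2) \ ker(A + 2I), then set v_{i+1} = (A + 2I) v_i.

One such chain is v_1 = [[0, 1, 0, 0, 0]]^T, v_2 = [[1, -1, 0, 0, 0]]^T. Check: (A + 2I) v_2 = [[0, 0, 0, 0, 0]]^T = 0.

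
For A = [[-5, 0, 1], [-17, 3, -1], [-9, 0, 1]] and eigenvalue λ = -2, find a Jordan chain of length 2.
We seek v_1 ∈ ker((A + 2I)^2) \ ker(A + 2I), then set v_{i+1} = (A + 2I) v_i.

One such chain is v_1 = [[0, 1, 1]]^T, v_2 = [[1, 4, 3]]^T. Check: (A + 2I) v_2 = [[0, 0, 0]]^T = 0.

v_1 = [[0, 1, 1]]^T, v_2 = [[1, 4, 3]]^T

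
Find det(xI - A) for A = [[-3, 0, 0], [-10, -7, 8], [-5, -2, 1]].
χ_A(x) = (x + 3)^3

xI - A = [[x + 3, 0, 0], [10, x + 7, -8], [5, 2, x - 1]].

Expanding det(xI - A) along the first row:
det(xI - A) = + (x + 3)·det([[x + 7, -8], [2, x - 1]]) - (0)·det([[10, -8], [5, x - 1]]) + (0)·det([[10, x + 7], [5, 2]]).

Evaluating gives χ_A(x) = x^3 + 9x^2 + 27x + 27 = (x + 3)^3.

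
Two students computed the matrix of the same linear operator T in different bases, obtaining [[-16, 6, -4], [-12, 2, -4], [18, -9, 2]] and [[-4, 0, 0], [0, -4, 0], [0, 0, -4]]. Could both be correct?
Both have characteristic polynomial (x + 4)^3, but the minimal polynomial of A is (x + 4)^2 while the minimal polynomial of B is x + 4. The minimal polynomial is a similarity invariant, so A and B are not similar.

No.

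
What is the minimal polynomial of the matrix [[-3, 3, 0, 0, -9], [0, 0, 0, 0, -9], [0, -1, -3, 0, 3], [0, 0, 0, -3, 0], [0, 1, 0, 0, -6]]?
m_A(x) = (x + 3)^2

The characteristic polynomial factors as (x + 3)^5. The minimal polynomial is ∏(x - λ)^{k_λ} where k_λ is the size of the largest Jordan block at λ.

For λ = -3: rank(A + 3I) = 1, and the largest Jordan block has size 2 (the smallest k with rank((A + 3I)^k) = rank((A + 3I)^(k+1))).

So m_A(x) = (x + 3)^2.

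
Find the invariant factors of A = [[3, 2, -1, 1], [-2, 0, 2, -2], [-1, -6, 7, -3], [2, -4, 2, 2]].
The Jordan structure of A has elementary divisors (x - 2)^2, (x - 4), (x - 4). Arranging the block sizes at each eigenvalue in decreasing order and taking row products gives the invariant factors.

Invariant factors (smallest first, each dividing the next): x - 4, (x - 4)(x - 2)^2.

Check: the last factor (x - 4)(x - 2)^2 is the minimal polynomial, and the product (x - 4)^2(x - 2)^2 is the characteristic polynomial.

x - 4, (x - 4)(x - 2)^2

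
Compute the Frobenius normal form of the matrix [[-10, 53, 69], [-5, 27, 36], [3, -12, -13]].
The invariant factors of A (the non-unit diagonal entries of the Smith normal form of xI - A over ℚ[x]) are (x - 5)(x^2 + x + 4), each dividing the next. The characteristic polynomial is their product, (x - 5)(x^2 + x + 4).

The rational canonical form is the block-diagonal matrix of companion matrices C(f_i):
R = [[0, 0, 20], [1, 0, 1], [0, 1, 4]].

Note the characteristic polynomial does not split into linear factors over ℚ, so A has no Jordan form over ℚ; the rational canonical form exists over any field.

R = [[0, 0, 20], [1, 0, 1], [0, 1, 4]]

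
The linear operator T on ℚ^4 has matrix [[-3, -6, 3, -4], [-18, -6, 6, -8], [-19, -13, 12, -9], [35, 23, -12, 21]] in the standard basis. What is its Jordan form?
The characteristic polynomial is det(xI - A) = (x - 6)^4, so the eigenvalues are 6 (algebraic multiplicity 4).

For λ = 6: rank(A - 6I) = 2, rank((A - 6I)^2) = 1, rank((A - 6I)^3) = 0. The eigenspace has dimension 4 - 2 = 2, so there are 2 Jordan blocks; the rank sequence gives block sizes [3, 1].

Assembling the blocks gives the Jordan form J above.

J = [[6, 1, 0, 0], [0, 6, 1, 0], [0, 0, 6, 0], [0, 0, 0, 6]]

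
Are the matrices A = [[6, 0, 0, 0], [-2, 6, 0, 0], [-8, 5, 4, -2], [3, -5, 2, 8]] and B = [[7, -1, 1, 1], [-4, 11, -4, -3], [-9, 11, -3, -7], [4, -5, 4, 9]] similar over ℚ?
Yes.

Two matrices over a field are similar if and only if they have the same invariant factors.

Both A and B have characteristic polynomial (x - 6)^4 and minimal polynomial (x - 6)^2. Computing further, both have invariant factors (x - 6)^2, (x - 6)^2. Hence A and B are similar.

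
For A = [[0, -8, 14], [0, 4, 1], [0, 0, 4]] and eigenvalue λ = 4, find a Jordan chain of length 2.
We seek v_1 ∈ ker((A - 4I)^2) \ ker(A - 4I), then set v_{i+1} = (A - 4I) v_i.

One such chain is v_1 = [[4, 0, 1]]^T, v_2 = [[-2, 1, 0]]^T. Check: (A - 4I) v_2 = [[0, 0, 0]]^T = 0.

v_1 = [[4, 0, 1]]^T, v_2 = [[-2, 1, 0]]^T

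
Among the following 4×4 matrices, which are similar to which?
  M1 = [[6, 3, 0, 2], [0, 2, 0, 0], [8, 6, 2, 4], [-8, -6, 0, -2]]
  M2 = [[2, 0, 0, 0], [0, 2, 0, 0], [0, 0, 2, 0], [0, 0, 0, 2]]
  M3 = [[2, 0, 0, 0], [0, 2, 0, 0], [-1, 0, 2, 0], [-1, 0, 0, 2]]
Characteristic polynomials: χ_{M1} = (x - 2)^4, χ_{M2} = (x - 2)^4, χ_{M3} = (x - 2)^4.

{M1, M3}: invariant factors x - 2, x - 2, (x - 2)^2.

{M2}: invariant factors x - 2, x - 2, x - 2, x - 2.

Matrices are similar if and only if their invariant-factor lists agree; the partition into similarity classes is {M1, M3}, {M2}.

2 classes: {M1, M3}, {M2}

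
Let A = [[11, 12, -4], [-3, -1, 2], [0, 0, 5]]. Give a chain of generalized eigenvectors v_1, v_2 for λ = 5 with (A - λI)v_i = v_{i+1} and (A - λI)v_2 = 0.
We seek v_1 ∈ ker((A - 5I)^2) \ ker(A - 5I), then set v_{i+1} = (A - 5I) v_i.

One such chain is v_1 = [[-1, 1, 1]]^T, v_2 = [[2, -1, 0]]^T. Check: (A - 5I) v_2 = [[0, 0, 0]]^T = 0.

v_1 = [[-1, 1, 1]]^T, v_2 = [[2, -1, 0]]^T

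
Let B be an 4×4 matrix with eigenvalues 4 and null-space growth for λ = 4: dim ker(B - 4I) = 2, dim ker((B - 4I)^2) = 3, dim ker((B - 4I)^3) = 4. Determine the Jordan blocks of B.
Jordan blocks: (4, 3), (4, 1)

λ = 4: successive nullity increments [2, 1, 1] count blocks of size ≥ k; block sizes are [3, 1].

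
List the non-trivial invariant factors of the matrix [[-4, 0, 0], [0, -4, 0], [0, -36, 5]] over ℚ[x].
The Jordan structure of A has elementary divisors (x + 4), (x + 4), (x - 5). Arranging the block sizes at each eigenvalue in decreasing order and taking row products gives the invariant factors.

Invariant factors (smallest first, each dividing the next): x + 4, (x - 5)(x + 4).

Check: the last factor (x - 5)(x + 4) is the minimal polynomial, and the product (x - 5)(x + 4)^2 is the characteristic polynomial.

x + 4, (x - 5)(x + 4)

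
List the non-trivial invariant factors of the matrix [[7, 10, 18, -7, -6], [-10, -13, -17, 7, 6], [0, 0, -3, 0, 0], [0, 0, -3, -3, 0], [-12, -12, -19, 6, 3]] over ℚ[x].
The Jordan structure of A has elementary divisors (x + 3)^3, (x + 3), (x - 3). Arranging the block sizes at each eigenvalue in decreasing order and taking row products gives the invariant factors.

Invariant factors (smallest first, each dividing the next): x + 3, (x - 3)(x + 3)^3.

Check: the last factor (x - 3)(x + 3)^3 is the minimal polynomial, and the product (x - 3)(x + 3)^4 is the characteristic polynomial.

x + 3, (x - 3)(x + 3)^3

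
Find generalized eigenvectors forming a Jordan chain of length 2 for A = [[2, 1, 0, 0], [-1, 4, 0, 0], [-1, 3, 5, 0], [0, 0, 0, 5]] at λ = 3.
v_1 = [[0, 1, -2, 0]]^T, v_2 = [[1, 1, -1, 0]]^T

We seek v_1 ∈ ker((A - 3I)^2) \ ker(A - 3I), then set v_{i+1} = (A - 3I) v_i.

One such chain is v_1 = [[0, 1, -2, 0]]^T, v_2 = [[1, 1, -1, 0]]^T. Check: (A - 3I) v_2 = [[0, 0, 0, 0]]^T = 0.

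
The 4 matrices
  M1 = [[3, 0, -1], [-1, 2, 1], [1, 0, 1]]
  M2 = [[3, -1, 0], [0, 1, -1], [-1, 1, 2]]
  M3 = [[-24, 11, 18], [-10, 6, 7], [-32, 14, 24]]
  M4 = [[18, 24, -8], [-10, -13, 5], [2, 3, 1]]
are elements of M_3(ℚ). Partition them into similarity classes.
Characteristic polynomials: χ_{M1} = (x - 2)^3, χ_{M2} = (x - 2)^3, χ_{M3} = (x - 2)^3, χ_{M4} = (x - 2)^3.

{M1, M4}: invariant factors x - 2, (x - 2)^2.

{M2, M3}: invariant factors (x - 2)^3.

Matrices are similar if and only if their invariant-factor lists agree; the partition into similarity classes is {M1, M4}, {M2, M3}.

2 classes: {M1, M4}, {M2, M3}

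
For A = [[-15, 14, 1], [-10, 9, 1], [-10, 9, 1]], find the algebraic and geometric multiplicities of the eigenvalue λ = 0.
algebraic multiplicity 2, geometric multiplicity 1

The characteristic polynomial is x^2(x + 5), so the factor x appears with exponent 2: the algebraic multiplicity is 2.

rank(A) = 2, so the eigenspace has dimension 3 - 2 = 1: the geometric multiplicity is 1.

Since 1 < 2, A is not diagonalizable.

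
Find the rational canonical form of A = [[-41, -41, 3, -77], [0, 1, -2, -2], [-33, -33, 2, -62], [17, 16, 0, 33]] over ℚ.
The invariant factors of A (the non-unit diagonal entries of the Smith normal form of xI - A over ℚ[x]) are (x + 5)(x^3 - x - 3), each dividing the next. The characteristic polynomial is their product, (x + 5)(x^3 - x - 3).

The rational canonical form is the block-diagonal matrix of companion matrices C(f_i):
R = [[0, 0, 0, 15], [1, 0, 0, 8], [0, 1, 0, 1], [0, 0, 1, -5]].

Note the characteristic polynomial does not split into linear factors over ℚ, so A has no Jordan form over ℚ; the rational canonical form exists over any field.

R = [[0, 0, 0, 15], [1, 0, 0, 8], [0, 1, 0, 1], [0, 0, 1, -5]]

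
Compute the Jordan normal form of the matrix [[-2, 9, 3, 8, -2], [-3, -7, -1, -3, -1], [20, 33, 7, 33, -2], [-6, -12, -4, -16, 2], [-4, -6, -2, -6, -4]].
J = [[-5, 1, 0, 0, 0], [0, -5, 0, 0, 0], [0, 0, -4, 1, 0], [0, 0, 0, -4, 0], [0, 0, 0, 0, -4]]

The characteristic polynomial is det(xI - A) = (x + 4)^3(x + 5)^2, so the eigenvalues are -5 (algebraic multiplicity 2), -4 (algebraic multiplicity 3).

For λ = -5: rank(A + 5I) = 4, rank((A + 5I)^2) = 3. The eigenspace has dimension 5 - 4 = 1, so there is 1 Jordan block; the rank sequence gives block sizes [2].

For λ = -4: rank(A + 4I) = 3, rank((A + 4I)^2) = 2. The eigenspace has dimension 5 - 3 = 2, so there are 2 Jordan blocks; the rank sequence gives block sizes [2, 1].

Assembling the blocks gives the Jordan form J above.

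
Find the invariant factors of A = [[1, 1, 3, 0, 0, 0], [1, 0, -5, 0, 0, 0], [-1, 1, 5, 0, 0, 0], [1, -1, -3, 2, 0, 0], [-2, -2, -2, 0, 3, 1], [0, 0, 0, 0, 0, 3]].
The Jordan structure of A has elementary divisors (x - 2)^3, (x - 2), (x - 3)^2. Arranging the block sizes at each eigenvalue in decreasing order and taking row products gives the invariant factors.

Invariant factors (smallest first, each dividing the next): x - 2, (x - 3)^2(x - 2)^3.

Check: the last factor (x - 3)^2(x - 2)^3 is the minimal polynomial, and the product (x - 3)^2(x - 2)^4 is the characteristic polynomial.

x - 2, (x - 3)^2(x - 2)^3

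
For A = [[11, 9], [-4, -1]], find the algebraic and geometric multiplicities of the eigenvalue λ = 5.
algebraic multiplicity 2, geometric multiplicity 1

The characteristic polynomial is (x - 5)^2, so the factor x - 5 appears with exponent 2: the algebraic multiplicity is 2.

rank(A - 5I) = 1, so the eigenspace has dimension 2 - 1 = 1: the geometric multiplicity is 1.

Since 1 < 2, A is not diagonalizable.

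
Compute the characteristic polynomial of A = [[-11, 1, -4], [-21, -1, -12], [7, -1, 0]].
χ_A(x) = (x + 4)^3

xI - A = [[x + 11, -1, 4], [21, x + 1, 12], [-7, 1, x]].

Expanding det(xI - A) along the first row:
det(xI - A) = + (x + 11)·det([[x + 1, 12], [1, x]]) - (-1)·det([[21, 12], [-7, x]]) + (4)·det([[21, x + 1], [-7, 1]]).

Evaluating gives χ_A(x) = x^3 + 12x^2 + 48x + 64 = (x + 4)^3.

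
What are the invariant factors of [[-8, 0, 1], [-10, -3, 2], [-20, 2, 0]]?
The Jordan structure of A has elementary divisors (x + 4)^2, (x + 3). Arranging the block sizes at each eigenvalue in decreasing order and taking row products gives the invariant factors.

Invariant factors (smallest first, each dividing the next): (x + 3)(x + 4)^2.

Check: the last factor (x + 3)(x + 4)^2 is the minimal polynomial, and the product (x + 3)(x + 4)^2 is the characteristic polynomial.

(x + 3)(x + 4)^2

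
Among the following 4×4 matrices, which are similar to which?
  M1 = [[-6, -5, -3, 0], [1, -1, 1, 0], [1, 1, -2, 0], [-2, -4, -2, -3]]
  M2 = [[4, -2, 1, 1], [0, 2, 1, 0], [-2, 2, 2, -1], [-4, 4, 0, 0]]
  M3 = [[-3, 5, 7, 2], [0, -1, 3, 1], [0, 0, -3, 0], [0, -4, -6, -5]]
Characteristic polynomials: χ_{M1} = (x + 3)^4, χ_{M2} = (x - 2)^4, χ_{M3} = (x + 3)^4.

{M1, M3}: invariant factors x + 3, (x + 3)^3.

{M2}: invariant factors x - 2, (x - 2)^3.

Matrices are similar if and only if their invariant-factor lists agree; the partition into similarity classes is {M1, M3}, {M2}.

2 classes: {M1, M3}, {M2}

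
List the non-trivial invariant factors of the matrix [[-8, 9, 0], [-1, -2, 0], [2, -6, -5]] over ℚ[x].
The Jordan structure of A has elementary divisors (x + 5)^2, (x + 5). Arranging the block sizes at each eigenvalue in decreasing order and taking row products gives the invariant factors.

Invariant factors (smallest first, each dividing the next): x + 5, (x + 5)^2.

Check: the last factor (x + 5)^2 is the minimal polynomial, and the product (x + 5)^3 is the characteristic polynomial.

x + 5, (x + 5)^2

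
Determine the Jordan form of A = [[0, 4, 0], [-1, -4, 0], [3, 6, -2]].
The characteristic polynomial is det(xI - A) = (x + 2)^3, so the eigenvalues are -2 (algebraic multiplicity 3).

For λ = -2: rank(A + 2I) = 1, rank((A + 2I)^2) = 0. The eigenspace has dimension 3 - 1 = 2, so there are 2 Jordan blocks; the rank sequence gives block sizes [2, 1].

Assembling the blocks gives the Jordan form J above.

J = [[-2, 1, 0], [0, -2, 0], [0, 0, -2]]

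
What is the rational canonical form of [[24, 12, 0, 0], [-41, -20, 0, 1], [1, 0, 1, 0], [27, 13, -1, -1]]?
R = [[0, 0, 0, -12], [1, 0, 0, -5], [0, 1, 0, 2], [0, 0, 1, 4]]

The invariant factors of A (the non-unit diagonal entries of the Smith normal form of xI - A over ℚ[x]) are (x - 4)(x^3 - 2x - 3), each dividing the next. The characteristic polynomial is their product, (x - 4)(x^3 - 2x - 3).

The rational canonical form is the block-diagonal matrix of companion matrices C(f_i):
R = [[0, 0, 0, -12], [1, 0, 0, -5], [0, 1, 0, 2], [0, 0, 1, 4]].

Note the characteristic polynomial does not split into linear factors over ℚ, so A has no Jordan form over ℚ; the rational canonical form exists over any field.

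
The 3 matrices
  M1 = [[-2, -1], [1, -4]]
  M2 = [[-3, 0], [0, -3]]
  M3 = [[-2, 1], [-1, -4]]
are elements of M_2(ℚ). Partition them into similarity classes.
Characteristic polynomials: χ_{M1} = (x + 3)^2, χ_{M2} = (x + 3)^2, χ_{M3} = (x + 3)^2.

{M1, M3}: invariant factors (x + 3)^2.

{M2}: invariant factors x + 3, x + 3.

Matrices are similar if and only if their invariant-factor lists agree; the partition into similarity classes is {M1, M3}, {M2}.

2 classes: {M1, M3}, {M2}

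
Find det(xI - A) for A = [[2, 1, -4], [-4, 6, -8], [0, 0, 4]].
xI - A = [[x - 2, -1, 4], [4, x - 6, 8], [0, 0, x - 4]].

Expanding det(xI - A) along the first row:
det(xI - A) = + (x - 2)·det([[x - 6, 8], [0, x - 4]]) - (-1)·det([[4, 8], [0, x - 4]]) + (4)·det([[4, x - 6], [0, 0]]).

Evaluating gives χ_A(x) = x^3 - 12x^2 + 48x - 64 = (x - 4)^3.

χ_A(x) = (x - 4)^3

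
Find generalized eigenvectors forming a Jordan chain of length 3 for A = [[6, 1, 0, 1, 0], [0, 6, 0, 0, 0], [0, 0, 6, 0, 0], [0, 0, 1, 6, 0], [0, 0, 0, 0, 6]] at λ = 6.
We seek v_1 ∈ ker((A - 6I)^3) \ ker((A - 6I)^2), then set v_{i+1} = (A - 6I) v_i.

One such chain is v_1 = [[-1, 0, 1, 0, 1]]^T, v_2 = [[0, 0, 0, 1, 0]]^T, v_3 = [[1, 0, 0, 0, 0]]^T. Check: (A - 6I) v_3 = [[0, 0, 0, 0, 0]]^T = 0.

v_1 = [[-1, 0, 1, 0, 1]]^T, v_2 = [[0, 0, 0, 1, 0]]^T, v_3 = [[1, 0, 0, 0, 0]]^T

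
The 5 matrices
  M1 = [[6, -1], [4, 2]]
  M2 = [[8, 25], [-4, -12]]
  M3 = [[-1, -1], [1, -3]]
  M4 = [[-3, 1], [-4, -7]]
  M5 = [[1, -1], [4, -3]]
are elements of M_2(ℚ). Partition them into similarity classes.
4 classes: {M1}, {M2, M3}, {M4}, {M5}

Characteristic polynomials: χ_{M1} = (x - 4)^2, χ_{M2} = (x + 2)^2, χ_{M3} = (x + 2)^2, χ_{M4} = (x + 5)^2, χ_{M5} = (x + 1)^2.

{M1}: invariant factors (x - 4)^2.

{M2, M3}: invariant factors (x + 2)^2.

{M4}: invariant factors (x + 5)^2.

{M5}: invariant factors (x + 1)^2.

Matrices are similar if and only if their invariant-factor lists agree; the partition into similarity classes is {M1}, {M2, M3}, {M4}, {M5}.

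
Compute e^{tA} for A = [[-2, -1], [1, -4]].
A has Jordan form J = [[-3, 1], [0, -3]] with A = PJP^{-1}, so e^{tA} = P e^{tJ} P^{-1}.

For a Jordan block J_k(λ), e^{tJ_k(λ)} = e^{λt} · (I + tN + t^2 N^2/2! + ... + t^{k-1} N^{k-1}/(k-1)!) where N is the nilpotent superdiagonal part.

Assembling the blocks and conjugating back gives the entries of e^{tA} as shown above.

e^{tA} = [[(t + 1)*e^{-3*t}, -t*e^{-3*t}], [t*e^{-3*t}, (1 - t)*e^{-3*t}]]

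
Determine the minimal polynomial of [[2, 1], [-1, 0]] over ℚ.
The characteristic polynomial factors as (x - 1)^2. The minimal polynomial is ∏(x - λ)^{k_λ} where k_λ is the size of the largest Jordan block at λ.

For λ = 1: rank(A - I) = 1, and the largest Jordan block has size 2 (the smallest k with rank((A - I)^k) = rank((A - I)^(k+1))).

So m_A(x) = (x - 1)^2.

m_A(x) = (x - 1)^2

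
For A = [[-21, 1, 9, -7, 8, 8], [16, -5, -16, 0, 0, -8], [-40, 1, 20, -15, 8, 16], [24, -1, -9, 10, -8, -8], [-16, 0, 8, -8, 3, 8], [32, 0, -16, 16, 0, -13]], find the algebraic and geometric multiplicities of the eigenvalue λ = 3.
algebraic multiplicity 3, geometric multiplicity 3

The characteristic polynomial is (x - 3)^3(x + 5)^3, so the factor x - 3 appears with exponent 3: the algebraic multiplicity is 3.

rank(A - 3I) = 3, so the eigenspace has dimension 6 - 3 = 3: the geometric multiplicity is 3.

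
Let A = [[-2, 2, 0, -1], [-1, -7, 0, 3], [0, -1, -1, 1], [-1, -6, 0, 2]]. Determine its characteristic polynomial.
xI - A = [[x + 2, -2, 0, 1], [1, x + 7, 0, -3], [0, 1, x + 1, -1], [1, 6, 0, x - 2]].

Expanding det(xI - A) along the first row:
det(xI - A) = + (x + 2)·det([[x + 7, 0, -3], [1, x + 1, -1], [6, 0, x - 2]]) - (-2)·det([[1, 0, -3], [0, x + 1, -1], [1, 0, x - 2]]) + (0)·det([[1, x + 7, -3], [0, 1, -1], [1, 6, x - 2]]) - (1)·det([[1, x + 7, 0], [0, 1, x + 1], [1, 6, 0]]).

Evaluating gives χ_A(x) = x^4 + 8x^3 + 22x^2 + 24x + 9 = (x + 1)^2(x + 3)^2.

χ_A(x) = (x + 1)^2(x + 3)^2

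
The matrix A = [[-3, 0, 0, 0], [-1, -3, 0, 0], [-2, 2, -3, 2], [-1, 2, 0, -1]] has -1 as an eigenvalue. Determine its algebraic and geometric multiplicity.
The characteristic polynomial is (x + 1)(x + 3)^3, so the factor x + 1 appears with exponent 1: the algebraic multiplicity is 1.

rank(A + I) = 3, so the eigenspace has dimension 4 - 3 = 1: the geometric multiplicity is 1.

algebraic multiplicity 1, geometric multiplicity 1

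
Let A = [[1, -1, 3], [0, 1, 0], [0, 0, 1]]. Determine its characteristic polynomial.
xI - A = [[x - 1, 1, -3], [0, x - 1, 0], [0, 0, x - 1]].

Expanding det(xI - A) along the first row:
det(xI - A) = + (x - 1)·det([[x - 1, 0], [0, x - 1]]) - (1)·det([[0, 0], [0, x - 1]]) + (-3)·det([[0, x - 1], [0, 0]]).

Evaluating gives χ_A(x) = x^3 - 3x^2 + 3x - 1 = (x - 1)^3.

χ_A(x) = (x - 1)^3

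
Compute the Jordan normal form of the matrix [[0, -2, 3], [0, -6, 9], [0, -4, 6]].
J = [[0, 1, 0], [0, 0, 0], [0, 0, 0]]

The characteristic polynomial is det(xI - A) = x^3, so the eigenvalues are 0 (algebraic multiplicity 3).

For λ = 0: rank(A) = 1, rank(A^2) = 0. The eigenspace has dimension 3 - 1 = 2, so there are 2 Jordan blocks; the rank sequence gives block sizes [2, 1].

Assembling the blocks gives the Jordan form J above.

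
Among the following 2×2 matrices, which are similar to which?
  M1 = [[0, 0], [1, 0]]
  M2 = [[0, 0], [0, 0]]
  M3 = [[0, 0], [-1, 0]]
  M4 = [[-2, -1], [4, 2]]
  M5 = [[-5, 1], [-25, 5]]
2 classes: {M1, M3, M4, M5}, {M2}

Characteristic polynomials: χ_{M1} = x^2, χ_{M2} = x^2, χ_{M3} = x^2, χ_{M4} = x^2, χ_{M5} = x^2.

{M1, M3, M4, M5}: invariant factors x^2.

{M2}: invariant factors x, x.

Matrices are similar if and only if their invariant-factor lists agree; the partition into similarity classes is {M1, M3, M4, M5}, {M2}.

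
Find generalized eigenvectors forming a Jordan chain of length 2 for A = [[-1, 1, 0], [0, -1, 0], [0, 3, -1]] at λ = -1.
v_1 = [[2, -1, 2]]^T, v_2 = [[-1, 0, -3]]^T

We seek v_1 ∈ ker((A + I)^2) \ ker(A + I), then set v_{i+1} = (A + I) v_i.

One such chain is v_1 = [[2, -1, 2]]^T, v_2 = [[-1, 0, -3]]^T. Check: (A + I) v_2 = [[0, 0, 0]]^T = 0.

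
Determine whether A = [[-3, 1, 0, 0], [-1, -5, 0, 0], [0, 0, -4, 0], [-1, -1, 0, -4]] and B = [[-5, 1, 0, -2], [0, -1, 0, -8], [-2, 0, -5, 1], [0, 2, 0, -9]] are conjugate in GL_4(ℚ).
trace(A) = -16 but trace(B) = -20. The trace is a similarity invariant, so A and B are not similar.

No.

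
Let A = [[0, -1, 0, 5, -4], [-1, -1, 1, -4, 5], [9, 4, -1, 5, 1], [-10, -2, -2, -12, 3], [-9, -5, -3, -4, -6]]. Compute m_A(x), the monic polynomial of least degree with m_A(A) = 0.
The characteristic polynomial factors as (x + 4)^5. The minimal polynomial is ∏(x - λ)^{k_λ} where k_λ is the size of the largest Jordan block at λ.

For λ = -4: rank(A + 4I) = 3, and the largest Jordan block has size 3 (the smallest k with rank((A + 4I)^k) = rank((A + 4I)^(k+1))).

So m_A(x) = (x + 4)^3.

m_A(x) = (x + 4)^3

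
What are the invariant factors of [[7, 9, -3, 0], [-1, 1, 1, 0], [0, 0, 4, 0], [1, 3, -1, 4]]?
x - 4, x - 4, (x - 4)^2

The Jordan structure of A has elementary divisors (x - 4)^2, (x - 4), (x - 4). Arranging the block sizes at each eigenvalue in decreasing order and taking row products gives the invariant factors.

Invariant factors (smallest first, each dividing the next): x - 4, x - 4, (x - 4)^2.

Check: the last factor (x - 4)^2 is the minimal polynomial, and the product (x - 4)^4 is the characteristic polynomial.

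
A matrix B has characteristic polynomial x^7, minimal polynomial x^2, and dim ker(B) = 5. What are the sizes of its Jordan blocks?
λ = 0: algebraic multiplicity 7 (exponent in χ_B), largest block size 2 (exponent in m_B), 5 blocks (geometric multiplicity). These force block sizes [2, 2, 1, 1, 1].

Jordan blocks: (0, 2), (0, 2), (0, 1), (0, 1), (0, 1)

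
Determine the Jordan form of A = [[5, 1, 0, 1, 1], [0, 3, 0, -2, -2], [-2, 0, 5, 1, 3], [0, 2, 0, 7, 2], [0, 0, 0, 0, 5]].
The characteristic polynomial is det(xI - A) = (x - 5)^5, so the eigenvalues are 5 (algebraic multiplicity 5).

For λ = 5: rank(A - 5I) = 2, rank((A - 5I)^2) = 0. The eigenspace has dimension 5 - 2 = 3, so there are 3 Jordan blocks; the rank sequence gives block sizes [2, 2, 1].

Assembling the blocks gives the Jordan form J above.

J = [[5, 1, 0, 0, 0], [0, 5, 0, 0, 0], [0, 0, 5, 1, 0], [0, 0, 0, 5, 0], [0, 0, 0, 0, 5]]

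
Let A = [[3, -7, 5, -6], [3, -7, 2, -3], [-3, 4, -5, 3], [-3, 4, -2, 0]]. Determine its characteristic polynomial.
χ_A(x) = x(x + 3)^3

xI - A = [[x - 3, 7, -5, 6], [-3, x + 7, -2, 3], [3, -4, x + 5, -3], [3, -4, 2, x]].

Expanding det(xI - A) along the first row:
det(xI - A) = + (x - 3)·det([[x + 7, -2, 3], [-4, x + 5, -3], [-4, 2, x]]) - (7)·det([[-3, -2, 3], [3, x + 5, -3], [3, 2, x]]) + (-5)·det([[-3, x + 7, 3], [3, -4, -3], [3, -4, x]]) - (6)·det([[-3, x + 7, -2], [3, -4, x + 5], [3, -4, 2]]).

Evaluating gives χ_A(x) = x^4 + 9x^3 + 27x^2 + 27x = x(x + 3)^3.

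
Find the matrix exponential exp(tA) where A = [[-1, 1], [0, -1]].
A has Jordan form J = [[-1, 1], [0, -1]] with A = PJP^{-1}, so e^{tA} = P e^{tJ} P^{-1}.

For a Jordan block J_k(λ), e^{tJ_k(λ)} = e^{λt} · (I + tN + t^2 N^2/2! + ... + t^{k-1} N^{k-1}/(k-1)!) where N is the nilpotent superdiagonal part.

Assembling the blocks and conjugating back gives the entries of e^{tA} as shown above.

e^{tA} = [[e^{-t}, t*e^{-t}], [0, e^{-t}]]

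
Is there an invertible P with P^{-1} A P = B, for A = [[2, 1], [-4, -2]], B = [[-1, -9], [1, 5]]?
trace(A) = 0 but trace(B) = 4. The trace is a similarity invariant, so A and B are not similar.

No.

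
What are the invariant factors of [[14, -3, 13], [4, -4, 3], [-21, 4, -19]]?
(x + 3)^3

The Jordan structure of A has elementary divisors (x + 3)^3. Arranging the block sizes at each eigenvalue in decreasing order and taking row products gives the invariant factors.

Invariant factors (smallest first, each dividing the next): (x + 3)^3.

Check: the last factor (x + 3)^3 is the minimal polynomial, and the product (x + 3)^3 is the characteristic polynomial.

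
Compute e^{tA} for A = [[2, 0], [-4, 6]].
e^{tA} = [[e^{2*t}, 0], [-e^{6*t} + e^{2*t}, e^{6*t}]]

A has Jordan form J = [[2, 0], [0, 6]] with A = PJP^{-1}, so e^{tA} = P e^{tJ} P^{-1}.

For a Jordan block J_k(λ), e^{tJ_k(λ)} = e^{λt} · (I + tN + t^2 N^2/2! + ... + t^{k-1} N^{k-1}/(k-1)!) where N is the nilpotent superdiagonal part.

Assembling the blocks and conjugating back gives the entries of e^{tA} as shown above.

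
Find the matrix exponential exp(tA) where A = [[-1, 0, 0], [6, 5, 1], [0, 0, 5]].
A has Jordan form J = [[-1, 0, 0], [0, 5, 1], [0, 0, 5]] with A = PJP^{-1}, so e^{tA} = P e^{tJ} P^{-1}.

For a Jordan block J_k(λ), e^{tJ_k(λ)} = e^{λt} · (I + tN + t^2 N^2/2! + ... + t^{k-1} N^{k-1}/(k-1)!) where N is the nilpotent superdiagonal part.

Assembling the blocks and conjugating back gives the entries of e^{tA} as shown above.

e^{tA} = [[e^{-t}, 0, 0], [(e^{6*t} - 1)*e^{-t}, e^{5*t}, t*e^{5*t}], [0, 0, e^{5*t}]]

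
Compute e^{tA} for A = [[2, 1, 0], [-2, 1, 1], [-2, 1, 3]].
e^{tA} = [[(1 - t^2)*e^{2*t}, t*(2 - t)*e^{2*t}/2, t^2*e^{2*t}/2], [-2*t*e^{2*t}, (1 - t)*e^{2*t}, t*e^{2*t}], [2*t*(-t - 1)*e^{2*t}, t*(1 - t)*e^{2*t}, (t^2 + t + 1)*e^{2*t}]]

A has Jordan form J = [[2, 1, 0], [0, 2, 1], [0, 0, 2]] with A = PJP^{-1}, so e^{tA} = P e^{tJ} P^{-1}.

For a Jordan block J_k(λ), e^{tJ_k(λ)} = e^{λt} · (I + tN + t^2 N^2/2! + ... + t^{k-1} N^{k-1}/(k-1)!) where N is the nilpotent superdiagonal part.

Assembling the blocks and conjugating back gives the entries of e^{tA} as shown above.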